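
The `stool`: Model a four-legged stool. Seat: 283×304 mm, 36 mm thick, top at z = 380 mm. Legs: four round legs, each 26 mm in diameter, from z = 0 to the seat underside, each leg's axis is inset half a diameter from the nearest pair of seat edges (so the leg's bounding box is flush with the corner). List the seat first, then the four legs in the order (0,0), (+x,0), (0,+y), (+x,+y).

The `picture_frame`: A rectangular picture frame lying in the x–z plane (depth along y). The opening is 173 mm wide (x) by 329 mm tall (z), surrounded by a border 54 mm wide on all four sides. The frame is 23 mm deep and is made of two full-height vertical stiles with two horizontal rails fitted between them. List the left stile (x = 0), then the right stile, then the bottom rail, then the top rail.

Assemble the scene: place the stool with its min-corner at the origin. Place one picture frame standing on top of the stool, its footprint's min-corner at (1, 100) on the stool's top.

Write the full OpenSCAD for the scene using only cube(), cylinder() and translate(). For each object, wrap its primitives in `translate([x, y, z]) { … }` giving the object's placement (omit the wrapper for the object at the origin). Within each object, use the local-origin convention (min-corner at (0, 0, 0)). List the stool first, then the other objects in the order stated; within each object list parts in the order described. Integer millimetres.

translate([0, 0, 344]) cube([283, 304, 36]);
translate([13, 13, 0]) cylinder(h = 344, r = 13);
translate([270, 13, 0]) cylinder(h = 344, r = 13);
translate([13, 291, 0]) cylinder(h = 344, r = 13);
translate([270, 291, 0]) cylinder(h = 344, r = 13);
translate([1, 100, 380]) {
  cube([54, 23, 437]);
  translate([227, 0, 0]) cube([54, 23, 437]);
  translate([54, 0, 0]) cube([173, 23, 54]);
  translate([54, 0, 383]) cube([173, 23, 54]);
}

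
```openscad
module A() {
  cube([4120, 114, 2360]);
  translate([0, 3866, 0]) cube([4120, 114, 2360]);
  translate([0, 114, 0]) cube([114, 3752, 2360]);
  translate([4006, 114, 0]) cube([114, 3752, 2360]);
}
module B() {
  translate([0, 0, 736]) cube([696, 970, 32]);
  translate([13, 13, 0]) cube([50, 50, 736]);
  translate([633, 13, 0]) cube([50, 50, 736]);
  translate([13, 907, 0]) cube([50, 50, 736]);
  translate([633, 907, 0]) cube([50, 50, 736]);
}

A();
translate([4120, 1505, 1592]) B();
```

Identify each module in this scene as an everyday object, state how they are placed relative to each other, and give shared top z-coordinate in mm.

Both tops at z = 2360 mm.

A is a house frame. B is a table. The table is beside the house frame with their tops flush at z = 2360. The shared top z-coordinate is 2360 mm.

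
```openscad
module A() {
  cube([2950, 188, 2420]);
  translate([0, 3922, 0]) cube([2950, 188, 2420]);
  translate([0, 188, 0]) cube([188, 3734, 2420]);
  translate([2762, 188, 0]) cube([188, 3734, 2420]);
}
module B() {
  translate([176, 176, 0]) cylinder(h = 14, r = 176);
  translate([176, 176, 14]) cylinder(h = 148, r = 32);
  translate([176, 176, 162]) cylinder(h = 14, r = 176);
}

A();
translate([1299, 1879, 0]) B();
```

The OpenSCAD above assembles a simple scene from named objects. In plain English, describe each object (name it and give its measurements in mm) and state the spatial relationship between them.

A is a box-shaped house frame (walls only): outside footprint 2950×4110 mm, wall height 2420 mm, wall thickness 188 mm. The two y-facing walls run the full x-width; the two x-facing walls fit between the inner faces of the y-facing walls.

B is a spool: two coaxial disc flanges of radius 176 mm and thickness 14 mm, joined by a core cylinder of radius 32 mm and height 148 mm. The lower flange rests on z = 0 and the three cylinders share a vertical axis.

The spool sits inside the house frame, centred.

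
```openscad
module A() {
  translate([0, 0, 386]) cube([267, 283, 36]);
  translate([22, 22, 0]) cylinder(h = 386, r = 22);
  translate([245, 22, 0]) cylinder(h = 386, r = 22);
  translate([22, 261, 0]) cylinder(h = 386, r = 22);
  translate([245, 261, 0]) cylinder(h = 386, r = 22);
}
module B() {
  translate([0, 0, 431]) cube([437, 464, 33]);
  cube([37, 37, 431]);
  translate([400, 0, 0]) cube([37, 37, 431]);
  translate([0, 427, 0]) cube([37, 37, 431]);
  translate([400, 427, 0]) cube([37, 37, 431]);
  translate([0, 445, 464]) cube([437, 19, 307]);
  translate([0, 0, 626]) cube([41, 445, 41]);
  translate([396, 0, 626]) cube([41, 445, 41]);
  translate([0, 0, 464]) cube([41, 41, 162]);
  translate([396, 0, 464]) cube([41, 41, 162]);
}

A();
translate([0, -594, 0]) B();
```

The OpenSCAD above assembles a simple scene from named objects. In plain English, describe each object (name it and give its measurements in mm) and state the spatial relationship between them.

A is a simple wooden stool: a rectangular seat 267 mm (x) by 283 mm (y), 36 mm thick, top face at z = 422 mm, on four round legs, each 44 mm in diameter. The legs rest on z = 0, each leg's axis is inset half a diameter from the nearest pair of seat edges (so the leg's bounding box is flush with the corner).

B is a chair: 437×464 mm seat, 33 mm thick, top at z = 464 mm, on four 37 mm square corner legs flush with the seat edges. A 19 mm thick backrest slab spans the full seat width, extending 307 mm above the seat top, its back face flush with the seat's +y edge. Two armrests of 41×41 mm section run along each side from the seat's front edge to the front of the backrest, top faces 203 mm above the seat top and outer faces flush with the seat's x-edges; a 41×41 mm post under the front of each armrest stands on the seat at the front corner.

The chair is on the floor beside the stool on its −y side.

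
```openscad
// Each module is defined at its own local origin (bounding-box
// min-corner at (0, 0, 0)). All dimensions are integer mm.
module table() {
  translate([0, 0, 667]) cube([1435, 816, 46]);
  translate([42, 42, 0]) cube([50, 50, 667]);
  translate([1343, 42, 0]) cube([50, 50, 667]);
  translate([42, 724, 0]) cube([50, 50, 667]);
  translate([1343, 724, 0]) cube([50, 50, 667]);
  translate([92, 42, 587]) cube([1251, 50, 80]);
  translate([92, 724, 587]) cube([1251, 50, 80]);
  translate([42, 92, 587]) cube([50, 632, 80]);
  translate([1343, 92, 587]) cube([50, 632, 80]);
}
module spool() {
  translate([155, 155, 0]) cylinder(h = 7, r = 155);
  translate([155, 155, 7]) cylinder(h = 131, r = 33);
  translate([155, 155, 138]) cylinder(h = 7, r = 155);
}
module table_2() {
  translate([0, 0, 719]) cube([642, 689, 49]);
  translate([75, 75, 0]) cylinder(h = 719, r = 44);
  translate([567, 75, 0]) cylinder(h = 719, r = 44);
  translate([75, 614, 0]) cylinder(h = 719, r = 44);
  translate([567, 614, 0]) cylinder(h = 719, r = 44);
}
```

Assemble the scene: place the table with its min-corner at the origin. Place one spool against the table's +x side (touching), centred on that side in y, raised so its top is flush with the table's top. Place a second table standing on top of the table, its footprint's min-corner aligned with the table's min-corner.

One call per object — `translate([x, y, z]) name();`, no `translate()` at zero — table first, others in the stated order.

table();
translate([1435, 253, 568]) spool();
translate([0, 0, 713]) table_2();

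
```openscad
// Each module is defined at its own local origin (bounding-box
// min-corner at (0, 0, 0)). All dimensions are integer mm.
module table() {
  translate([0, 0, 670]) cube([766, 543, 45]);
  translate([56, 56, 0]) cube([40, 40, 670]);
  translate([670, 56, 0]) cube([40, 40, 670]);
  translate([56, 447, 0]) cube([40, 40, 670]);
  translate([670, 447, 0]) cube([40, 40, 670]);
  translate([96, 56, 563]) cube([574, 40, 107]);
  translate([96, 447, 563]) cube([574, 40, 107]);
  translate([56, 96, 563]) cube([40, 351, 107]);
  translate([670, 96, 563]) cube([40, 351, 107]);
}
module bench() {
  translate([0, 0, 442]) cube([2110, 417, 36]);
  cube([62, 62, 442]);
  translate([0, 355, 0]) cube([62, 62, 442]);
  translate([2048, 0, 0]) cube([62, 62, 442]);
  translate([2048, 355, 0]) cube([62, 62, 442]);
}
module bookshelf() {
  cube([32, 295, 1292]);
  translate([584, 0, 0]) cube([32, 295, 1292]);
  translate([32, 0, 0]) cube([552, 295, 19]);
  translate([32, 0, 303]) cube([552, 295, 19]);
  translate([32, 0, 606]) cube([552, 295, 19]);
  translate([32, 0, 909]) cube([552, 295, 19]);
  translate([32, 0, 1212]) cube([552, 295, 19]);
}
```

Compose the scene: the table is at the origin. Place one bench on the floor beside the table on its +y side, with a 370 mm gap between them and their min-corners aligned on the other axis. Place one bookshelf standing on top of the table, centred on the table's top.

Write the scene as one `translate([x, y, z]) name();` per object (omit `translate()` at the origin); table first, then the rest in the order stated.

table();
translate([0, 913, 0]) bench();
translate([75, 124, 715]) bookshelf();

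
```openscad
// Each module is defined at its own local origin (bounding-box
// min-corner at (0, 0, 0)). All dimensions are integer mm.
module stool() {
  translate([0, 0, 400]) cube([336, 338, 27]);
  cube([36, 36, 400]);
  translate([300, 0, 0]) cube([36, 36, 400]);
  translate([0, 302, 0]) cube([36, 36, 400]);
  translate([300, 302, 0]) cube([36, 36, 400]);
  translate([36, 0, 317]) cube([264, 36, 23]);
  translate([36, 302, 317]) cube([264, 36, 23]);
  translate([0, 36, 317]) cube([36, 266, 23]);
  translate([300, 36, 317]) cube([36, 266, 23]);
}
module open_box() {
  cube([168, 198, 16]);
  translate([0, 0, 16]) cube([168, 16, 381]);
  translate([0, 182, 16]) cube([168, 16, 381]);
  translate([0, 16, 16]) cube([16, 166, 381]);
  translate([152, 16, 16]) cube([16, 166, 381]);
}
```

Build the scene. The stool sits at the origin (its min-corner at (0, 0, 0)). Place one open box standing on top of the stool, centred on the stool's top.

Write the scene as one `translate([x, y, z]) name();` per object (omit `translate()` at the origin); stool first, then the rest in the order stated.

stool();
translate([84, 70, 427]) open_box();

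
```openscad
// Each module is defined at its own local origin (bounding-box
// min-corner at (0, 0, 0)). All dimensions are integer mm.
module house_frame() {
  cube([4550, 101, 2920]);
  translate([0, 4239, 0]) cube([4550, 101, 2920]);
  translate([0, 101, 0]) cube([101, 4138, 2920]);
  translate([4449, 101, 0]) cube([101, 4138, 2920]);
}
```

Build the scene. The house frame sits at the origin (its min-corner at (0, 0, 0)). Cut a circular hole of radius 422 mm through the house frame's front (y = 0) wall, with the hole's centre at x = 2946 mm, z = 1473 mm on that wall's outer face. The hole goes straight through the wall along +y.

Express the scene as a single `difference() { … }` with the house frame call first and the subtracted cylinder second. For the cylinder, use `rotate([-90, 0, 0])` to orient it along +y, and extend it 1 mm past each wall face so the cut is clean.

difference() {
  house_frame();
  translate([2946, -1, 1473]) rotate([-90, 0, 0]) cylinder(h = 103, r = 422);
}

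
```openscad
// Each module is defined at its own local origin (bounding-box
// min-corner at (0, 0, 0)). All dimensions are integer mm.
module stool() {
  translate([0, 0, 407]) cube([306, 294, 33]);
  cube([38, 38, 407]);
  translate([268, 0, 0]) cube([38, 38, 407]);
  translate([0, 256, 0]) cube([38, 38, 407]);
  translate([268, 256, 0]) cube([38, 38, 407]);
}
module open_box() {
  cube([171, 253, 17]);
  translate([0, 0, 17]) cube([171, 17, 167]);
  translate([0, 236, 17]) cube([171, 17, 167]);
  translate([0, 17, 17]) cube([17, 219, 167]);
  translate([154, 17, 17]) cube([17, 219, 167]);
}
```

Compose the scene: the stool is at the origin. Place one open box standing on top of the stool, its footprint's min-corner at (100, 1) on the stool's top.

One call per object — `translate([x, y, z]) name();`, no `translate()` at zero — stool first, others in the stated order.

stool();
translate([100, 1, 440]) open_box();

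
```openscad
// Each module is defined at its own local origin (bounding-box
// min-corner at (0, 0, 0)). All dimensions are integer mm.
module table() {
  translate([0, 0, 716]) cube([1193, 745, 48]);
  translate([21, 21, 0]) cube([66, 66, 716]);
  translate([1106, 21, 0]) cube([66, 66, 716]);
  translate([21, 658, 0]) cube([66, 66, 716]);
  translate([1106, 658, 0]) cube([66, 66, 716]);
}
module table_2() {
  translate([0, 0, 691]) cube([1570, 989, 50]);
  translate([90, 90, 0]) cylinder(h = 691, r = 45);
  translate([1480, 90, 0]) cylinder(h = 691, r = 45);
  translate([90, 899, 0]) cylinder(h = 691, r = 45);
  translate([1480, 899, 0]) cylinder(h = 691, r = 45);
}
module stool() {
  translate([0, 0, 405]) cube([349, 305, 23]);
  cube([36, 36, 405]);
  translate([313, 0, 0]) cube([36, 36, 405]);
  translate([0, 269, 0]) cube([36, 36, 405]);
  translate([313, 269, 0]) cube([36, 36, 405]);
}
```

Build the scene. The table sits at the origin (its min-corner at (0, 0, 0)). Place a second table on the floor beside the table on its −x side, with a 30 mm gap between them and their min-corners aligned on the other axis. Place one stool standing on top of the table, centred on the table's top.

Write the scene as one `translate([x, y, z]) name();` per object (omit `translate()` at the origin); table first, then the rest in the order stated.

table();
translate([-1600, 0, 0]) table_2();
translate([422, 220, 764]) stool();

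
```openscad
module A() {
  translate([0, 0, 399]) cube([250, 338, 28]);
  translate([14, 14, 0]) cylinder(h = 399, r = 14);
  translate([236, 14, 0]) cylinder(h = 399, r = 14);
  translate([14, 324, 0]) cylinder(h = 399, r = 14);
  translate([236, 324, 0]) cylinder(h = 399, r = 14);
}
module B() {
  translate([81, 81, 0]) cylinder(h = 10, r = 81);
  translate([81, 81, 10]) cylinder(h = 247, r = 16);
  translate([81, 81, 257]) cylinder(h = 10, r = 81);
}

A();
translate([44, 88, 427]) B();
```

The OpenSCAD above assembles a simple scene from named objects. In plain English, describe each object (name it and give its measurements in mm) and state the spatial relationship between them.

A is a four-legged stool. The seat is a 250×338×28 mm slab whose top surface is at z = 427 mm; four round legs, each 28 mm in diameter, run from the floor (z = 0) to the underside of the seat, each leg's axis is inset half a diameter from the nearest pair of seat edges (so the leg's bounding box is flush with the corner).

B is a spool: two coaxial disc flanges of radius 81 mm and thickness 10 mm, joined by a core cylinder of radius 16 mm and height 247 mm. The lower flange rests on z = 0 and the three cylinders share a vertical axis.

The spool is on top of the stool, centred.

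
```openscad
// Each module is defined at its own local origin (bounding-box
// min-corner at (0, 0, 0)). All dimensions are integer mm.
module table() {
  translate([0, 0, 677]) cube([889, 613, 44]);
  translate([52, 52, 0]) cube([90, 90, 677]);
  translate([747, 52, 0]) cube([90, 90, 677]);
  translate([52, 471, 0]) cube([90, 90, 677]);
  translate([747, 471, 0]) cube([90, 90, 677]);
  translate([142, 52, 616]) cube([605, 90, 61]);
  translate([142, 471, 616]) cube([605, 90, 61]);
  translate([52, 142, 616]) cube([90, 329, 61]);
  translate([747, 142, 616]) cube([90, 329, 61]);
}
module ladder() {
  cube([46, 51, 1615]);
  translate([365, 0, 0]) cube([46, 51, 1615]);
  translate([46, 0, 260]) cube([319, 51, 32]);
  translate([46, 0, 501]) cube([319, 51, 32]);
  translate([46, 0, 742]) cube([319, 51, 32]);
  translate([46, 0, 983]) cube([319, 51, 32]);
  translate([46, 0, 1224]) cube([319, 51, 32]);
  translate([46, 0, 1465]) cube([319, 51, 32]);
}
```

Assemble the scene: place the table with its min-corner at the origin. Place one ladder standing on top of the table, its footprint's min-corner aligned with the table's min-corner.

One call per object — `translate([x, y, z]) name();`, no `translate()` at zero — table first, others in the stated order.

table();
translate([0, 0, 721]) ladder();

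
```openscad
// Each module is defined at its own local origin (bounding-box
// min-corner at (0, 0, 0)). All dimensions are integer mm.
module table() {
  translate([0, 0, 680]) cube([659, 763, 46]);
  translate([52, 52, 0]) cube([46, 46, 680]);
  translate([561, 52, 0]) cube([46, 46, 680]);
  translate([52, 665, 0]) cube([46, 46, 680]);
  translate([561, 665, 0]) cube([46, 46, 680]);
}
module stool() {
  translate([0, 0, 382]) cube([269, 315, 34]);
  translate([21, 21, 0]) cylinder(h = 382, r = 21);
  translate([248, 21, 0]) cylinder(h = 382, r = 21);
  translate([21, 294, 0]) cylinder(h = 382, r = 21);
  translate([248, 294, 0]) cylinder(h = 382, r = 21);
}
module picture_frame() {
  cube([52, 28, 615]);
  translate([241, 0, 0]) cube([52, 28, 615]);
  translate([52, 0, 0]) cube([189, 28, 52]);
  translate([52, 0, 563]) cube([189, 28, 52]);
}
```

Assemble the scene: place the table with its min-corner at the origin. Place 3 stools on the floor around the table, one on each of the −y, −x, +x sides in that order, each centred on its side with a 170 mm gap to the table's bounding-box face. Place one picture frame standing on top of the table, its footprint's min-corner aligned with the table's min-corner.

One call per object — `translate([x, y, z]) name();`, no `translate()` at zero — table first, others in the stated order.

table();
translate([195, -485, 0]) stool();
translate([-439, 224, 0]) stool();
translate([829, 224, 0]) stool();
translate([0, 0, 726]) picture_frame();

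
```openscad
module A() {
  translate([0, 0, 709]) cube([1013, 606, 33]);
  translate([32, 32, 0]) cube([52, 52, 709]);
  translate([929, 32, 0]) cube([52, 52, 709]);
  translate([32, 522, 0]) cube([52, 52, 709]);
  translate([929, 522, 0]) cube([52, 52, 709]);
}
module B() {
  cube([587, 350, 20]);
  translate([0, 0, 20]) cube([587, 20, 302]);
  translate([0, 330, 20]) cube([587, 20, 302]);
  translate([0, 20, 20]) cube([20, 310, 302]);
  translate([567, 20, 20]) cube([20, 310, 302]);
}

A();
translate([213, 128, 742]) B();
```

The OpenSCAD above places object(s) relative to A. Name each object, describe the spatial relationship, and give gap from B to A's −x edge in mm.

The open box's min-x is at 213; the table's min-x is 0; gap = 213 mm.

A is a table. B is an open box. The open box is on top of the table, centred. The gap from the open box to the table's −x edge is 213 mm.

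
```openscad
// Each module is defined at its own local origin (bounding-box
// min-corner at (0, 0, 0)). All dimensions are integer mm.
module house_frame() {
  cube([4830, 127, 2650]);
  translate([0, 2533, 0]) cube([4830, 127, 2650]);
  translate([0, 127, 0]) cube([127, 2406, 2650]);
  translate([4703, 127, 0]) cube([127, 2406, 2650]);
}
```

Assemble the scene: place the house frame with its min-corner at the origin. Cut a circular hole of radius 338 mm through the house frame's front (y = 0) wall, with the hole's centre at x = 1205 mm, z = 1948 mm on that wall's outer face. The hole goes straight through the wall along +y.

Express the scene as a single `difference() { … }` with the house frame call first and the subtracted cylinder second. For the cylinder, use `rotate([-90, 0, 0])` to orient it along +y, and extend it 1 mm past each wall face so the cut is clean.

difference() {
  house_frame();
  translate([1205, -1, 1948]) rotate([-90, 0, 0]) cylinder(h = 129, r = 338);
}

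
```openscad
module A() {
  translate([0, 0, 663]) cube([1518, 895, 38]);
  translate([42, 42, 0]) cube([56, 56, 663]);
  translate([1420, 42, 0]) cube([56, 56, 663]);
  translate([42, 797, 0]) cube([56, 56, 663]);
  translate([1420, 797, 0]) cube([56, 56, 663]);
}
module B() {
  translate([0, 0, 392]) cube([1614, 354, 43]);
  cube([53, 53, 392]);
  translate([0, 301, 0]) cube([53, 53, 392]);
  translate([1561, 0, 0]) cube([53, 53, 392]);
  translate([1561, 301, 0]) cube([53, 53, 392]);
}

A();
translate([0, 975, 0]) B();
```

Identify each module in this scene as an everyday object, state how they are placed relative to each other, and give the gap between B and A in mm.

The bench's nearest face is 80 mm from the table's +y face.

A is a table. B is a bench. The bench is on the floor beside the table on its +y side. The gap between the bench and the table is 80 mm.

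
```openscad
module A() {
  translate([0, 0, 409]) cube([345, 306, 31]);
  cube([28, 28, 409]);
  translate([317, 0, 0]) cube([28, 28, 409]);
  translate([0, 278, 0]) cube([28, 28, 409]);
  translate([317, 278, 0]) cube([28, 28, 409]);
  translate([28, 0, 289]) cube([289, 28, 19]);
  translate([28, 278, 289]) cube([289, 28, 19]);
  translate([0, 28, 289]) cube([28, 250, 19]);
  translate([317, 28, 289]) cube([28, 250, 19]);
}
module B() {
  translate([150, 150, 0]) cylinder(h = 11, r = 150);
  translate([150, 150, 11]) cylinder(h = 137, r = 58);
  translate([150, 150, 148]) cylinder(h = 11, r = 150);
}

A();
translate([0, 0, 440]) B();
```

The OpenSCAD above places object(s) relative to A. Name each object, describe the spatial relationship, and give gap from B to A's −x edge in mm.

A is a stool. B is a spool. The spool is on top of the stool. The gap from the spool to the stool's −x edge is 0 mm.

The spool's min-x is at 0; the stool's min-x is 0; gap = 0 mm.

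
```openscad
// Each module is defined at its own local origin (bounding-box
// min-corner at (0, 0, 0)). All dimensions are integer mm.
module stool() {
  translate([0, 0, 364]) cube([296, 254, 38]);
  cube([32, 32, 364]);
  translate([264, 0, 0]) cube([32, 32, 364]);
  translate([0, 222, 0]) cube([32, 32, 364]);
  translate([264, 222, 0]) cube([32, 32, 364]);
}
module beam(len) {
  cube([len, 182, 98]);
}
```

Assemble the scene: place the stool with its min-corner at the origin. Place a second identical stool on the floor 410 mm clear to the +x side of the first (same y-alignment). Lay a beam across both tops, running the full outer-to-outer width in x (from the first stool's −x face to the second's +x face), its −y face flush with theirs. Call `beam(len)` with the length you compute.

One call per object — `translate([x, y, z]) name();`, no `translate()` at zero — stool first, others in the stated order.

stool();
translate([706, 0, 0]) stool();
translate([0, 0, 402]) beam(1002);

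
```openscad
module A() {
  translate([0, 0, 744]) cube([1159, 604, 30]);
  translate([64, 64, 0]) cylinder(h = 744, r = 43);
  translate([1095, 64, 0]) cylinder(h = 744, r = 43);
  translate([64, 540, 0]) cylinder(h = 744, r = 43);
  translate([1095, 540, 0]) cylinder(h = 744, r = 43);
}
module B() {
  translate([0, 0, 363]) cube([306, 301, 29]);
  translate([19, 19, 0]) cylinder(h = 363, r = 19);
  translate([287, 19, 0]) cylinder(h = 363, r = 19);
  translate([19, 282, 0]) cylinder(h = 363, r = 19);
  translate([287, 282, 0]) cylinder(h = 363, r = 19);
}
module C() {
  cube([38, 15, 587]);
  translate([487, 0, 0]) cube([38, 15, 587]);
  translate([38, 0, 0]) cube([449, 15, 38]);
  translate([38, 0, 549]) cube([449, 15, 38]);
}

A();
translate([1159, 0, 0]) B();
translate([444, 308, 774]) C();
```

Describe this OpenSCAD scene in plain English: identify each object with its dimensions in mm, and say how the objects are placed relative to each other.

A is a rectangular dining table. The top is 1159×604×30 mm with its upper surface at z = 774 mm. It stands on four round legs of 86 mm diameter, each leg's bounding box inset 21 mm from the nearest pair of top edges, running from the floor to the underside of the top.

B is a simple wooden stool: a rectangular seat 306 mm (x) by 301 mm (y), 29 mm thick, top face at z = 392 mm, on four round legs, each 38 mm in diameter. The legs rest on z = 0, each leg's axis is inset half a diameter from the nearest pair of seat edges (so the leg's bounding box is flush with the corner).

C is a picture frame with a 449×511 mm rectangular opening (x by z) and a uniform 38 mm border on every side. Frame depth is 15 mm along y. It is built from two vertical stiles running the full outside height and two horizontal rails spanning the gap between the stiles.

The stool is against the table's +x side, with their −y faces flush. The picture frame is on top of the table.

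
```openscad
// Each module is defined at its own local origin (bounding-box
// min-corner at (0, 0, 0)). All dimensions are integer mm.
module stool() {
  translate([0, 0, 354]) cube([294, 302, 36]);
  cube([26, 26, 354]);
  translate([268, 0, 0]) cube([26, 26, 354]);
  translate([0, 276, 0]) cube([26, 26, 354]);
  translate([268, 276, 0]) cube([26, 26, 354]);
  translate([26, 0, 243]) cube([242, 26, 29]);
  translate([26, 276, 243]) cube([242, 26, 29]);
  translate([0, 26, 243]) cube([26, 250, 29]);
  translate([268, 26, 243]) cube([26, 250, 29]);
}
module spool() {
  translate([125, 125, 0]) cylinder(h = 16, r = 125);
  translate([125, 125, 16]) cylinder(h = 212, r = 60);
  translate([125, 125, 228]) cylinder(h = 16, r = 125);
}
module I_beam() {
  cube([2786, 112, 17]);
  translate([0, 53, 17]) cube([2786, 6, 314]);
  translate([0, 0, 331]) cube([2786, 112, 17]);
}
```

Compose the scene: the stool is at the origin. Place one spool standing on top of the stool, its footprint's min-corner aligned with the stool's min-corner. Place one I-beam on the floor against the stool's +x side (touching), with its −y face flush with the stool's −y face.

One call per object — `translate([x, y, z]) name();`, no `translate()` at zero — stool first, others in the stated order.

stool();
translate([0, 0, 390]) spool();
translate([294, 0, 0]) I_beam();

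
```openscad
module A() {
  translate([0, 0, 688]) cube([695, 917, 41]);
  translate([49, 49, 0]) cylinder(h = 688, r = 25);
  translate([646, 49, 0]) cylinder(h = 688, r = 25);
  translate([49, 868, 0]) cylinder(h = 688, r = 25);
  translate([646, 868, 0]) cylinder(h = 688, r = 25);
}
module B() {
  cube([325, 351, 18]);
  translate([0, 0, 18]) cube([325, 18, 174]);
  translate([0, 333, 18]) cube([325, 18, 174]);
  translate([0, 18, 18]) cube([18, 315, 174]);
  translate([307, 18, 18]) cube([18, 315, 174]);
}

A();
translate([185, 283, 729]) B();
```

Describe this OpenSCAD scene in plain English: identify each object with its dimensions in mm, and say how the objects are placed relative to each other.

A is a rectangular dining table. The top is 695×917×41 mm with its upper surface at z = 729 mm. It stands on four round legs of 50 mm diameter, each leg's bounding box inset 24 mm from the nearest pair of top edges, running from the floor to the underside of the top.

B is an open-topped rectangular box: outside dimensions 325×351×192 mm, with a uniform wall and base thickness of 18 mm. The base is a full 325×351 slab on the floor; four walls sit on top of the base. The front and back walls (the −y and +y sides) span the full width; the two side walls fit between them.

The open box is on top of the table, centred.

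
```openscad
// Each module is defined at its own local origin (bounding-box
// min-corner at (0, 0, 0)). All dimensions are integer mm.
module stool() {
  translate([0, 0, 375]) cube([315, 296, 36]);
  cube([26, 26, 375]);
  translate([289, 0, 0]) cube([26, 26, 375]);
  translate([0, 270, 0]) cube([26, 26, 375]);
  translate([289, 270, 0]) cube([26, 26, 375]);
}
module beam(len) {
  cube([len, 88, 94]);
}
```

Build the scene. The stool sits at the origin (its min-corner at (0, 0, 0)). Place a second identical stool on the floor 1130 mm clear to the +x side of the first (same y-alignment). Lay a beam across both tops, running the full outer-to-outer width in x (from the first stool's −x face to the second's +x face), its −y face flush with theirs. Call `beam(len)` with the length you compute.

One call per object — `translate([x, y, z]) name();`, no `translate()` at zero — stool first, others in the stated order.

stool();
translate([1445, 0, 0]) stool();
translate([0, 0, 411]) beam(1760);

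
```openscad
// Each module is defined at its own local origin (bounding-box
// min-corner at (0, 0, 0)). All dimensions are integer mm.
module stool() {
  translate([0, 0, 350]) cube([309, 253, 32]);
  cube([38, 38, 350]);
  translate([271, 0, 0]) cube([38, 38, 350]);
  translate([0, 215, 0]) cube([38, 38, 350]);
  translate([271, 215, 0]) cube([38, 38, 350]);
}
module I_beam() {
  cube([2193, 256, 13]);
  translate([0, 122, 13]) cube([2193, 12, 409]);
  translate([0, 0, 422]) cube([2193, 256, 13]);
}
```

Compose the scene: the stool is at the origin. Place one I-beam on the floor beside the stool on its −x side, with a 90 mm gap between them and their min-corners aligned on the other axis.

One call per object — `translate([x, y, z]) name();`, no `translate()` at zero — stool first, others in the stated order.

stool();
translate([-2283, 0, 0]) I_beam();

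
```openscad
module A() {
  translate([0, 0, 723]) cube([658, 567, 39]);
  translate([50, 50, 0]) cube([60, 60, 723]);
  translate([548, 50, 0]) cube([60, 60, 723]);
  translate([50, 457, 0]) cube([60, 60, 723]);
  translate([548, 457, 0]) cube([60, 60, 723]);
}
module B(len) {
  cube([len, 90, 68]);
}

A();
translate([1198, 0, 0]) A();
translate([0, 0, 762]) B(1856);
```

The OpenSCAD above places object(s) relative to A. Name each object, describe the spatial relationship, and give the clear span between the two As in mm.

Second table starts at x = 1198; first ends at x = 658; clear span = 1198 − 658 = 540 mm.

A is a table. B is a beam. A beam spans the tops of two tables. The clear span between the two tables is 540 mm.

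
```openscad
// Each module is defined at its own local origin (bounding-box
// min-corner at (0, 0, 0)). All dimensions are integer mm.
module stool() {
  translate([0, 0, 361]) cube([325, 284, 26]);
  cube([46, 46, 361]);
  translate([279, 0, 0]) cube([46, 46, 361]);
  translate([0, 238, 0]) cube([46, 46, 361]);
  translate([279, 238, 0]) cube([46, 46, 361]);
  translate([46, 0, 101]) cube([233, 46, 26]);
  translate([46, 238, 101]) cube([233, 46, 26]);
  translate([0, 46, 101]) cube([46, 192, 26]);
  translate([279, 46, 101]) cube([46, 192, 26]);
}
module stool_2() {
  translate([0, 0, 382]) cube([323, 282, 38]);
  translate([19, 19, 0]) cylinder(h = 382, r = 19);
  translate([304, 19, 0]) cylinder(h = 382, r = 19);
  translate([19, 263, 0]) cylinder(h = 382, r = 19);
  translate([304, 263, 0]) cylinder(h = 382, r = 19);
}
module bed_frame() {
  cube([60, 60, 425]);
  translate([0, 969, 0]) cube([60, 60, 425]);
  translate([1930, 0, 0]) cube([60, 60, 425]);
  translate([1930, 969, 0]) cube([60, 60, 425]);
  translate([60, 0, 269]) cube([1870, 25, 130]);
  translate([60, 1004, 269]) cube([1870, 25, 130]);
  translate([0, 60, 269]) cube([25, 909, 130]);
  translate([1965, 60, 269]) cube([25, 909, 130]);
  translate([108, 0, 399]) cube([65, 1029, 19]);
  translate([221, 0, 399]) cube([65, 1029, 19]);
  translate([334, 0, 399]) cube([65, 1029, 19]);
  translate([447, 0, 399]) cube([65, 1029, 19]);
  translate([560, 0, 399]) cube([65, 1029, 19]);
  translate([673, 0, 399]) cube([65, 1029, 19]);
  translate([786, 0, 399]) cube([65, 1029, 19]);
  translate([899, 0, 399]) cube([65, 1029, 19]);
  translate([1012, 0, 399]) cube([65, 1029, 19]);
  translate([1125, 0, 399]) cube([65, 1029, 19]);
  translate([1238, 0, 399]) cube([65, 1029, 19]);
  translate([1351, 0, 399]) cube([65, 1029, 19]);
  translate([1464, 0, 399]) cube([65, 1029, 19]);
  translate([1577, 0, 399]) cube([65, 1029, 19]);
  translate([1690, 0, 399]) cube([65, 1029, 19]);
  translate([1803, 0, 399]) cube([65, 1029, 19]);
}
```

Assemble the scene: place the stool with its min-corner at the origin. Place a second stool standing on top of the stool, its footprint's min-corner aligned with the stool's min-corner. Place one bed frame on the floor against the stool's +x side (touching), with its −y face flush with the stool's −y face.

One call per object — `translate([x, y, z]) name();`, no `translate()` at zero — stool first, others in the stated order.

stool();
translate([0, 0, 387]) stool_2();
translate([325, 0, 0]) bed_frame();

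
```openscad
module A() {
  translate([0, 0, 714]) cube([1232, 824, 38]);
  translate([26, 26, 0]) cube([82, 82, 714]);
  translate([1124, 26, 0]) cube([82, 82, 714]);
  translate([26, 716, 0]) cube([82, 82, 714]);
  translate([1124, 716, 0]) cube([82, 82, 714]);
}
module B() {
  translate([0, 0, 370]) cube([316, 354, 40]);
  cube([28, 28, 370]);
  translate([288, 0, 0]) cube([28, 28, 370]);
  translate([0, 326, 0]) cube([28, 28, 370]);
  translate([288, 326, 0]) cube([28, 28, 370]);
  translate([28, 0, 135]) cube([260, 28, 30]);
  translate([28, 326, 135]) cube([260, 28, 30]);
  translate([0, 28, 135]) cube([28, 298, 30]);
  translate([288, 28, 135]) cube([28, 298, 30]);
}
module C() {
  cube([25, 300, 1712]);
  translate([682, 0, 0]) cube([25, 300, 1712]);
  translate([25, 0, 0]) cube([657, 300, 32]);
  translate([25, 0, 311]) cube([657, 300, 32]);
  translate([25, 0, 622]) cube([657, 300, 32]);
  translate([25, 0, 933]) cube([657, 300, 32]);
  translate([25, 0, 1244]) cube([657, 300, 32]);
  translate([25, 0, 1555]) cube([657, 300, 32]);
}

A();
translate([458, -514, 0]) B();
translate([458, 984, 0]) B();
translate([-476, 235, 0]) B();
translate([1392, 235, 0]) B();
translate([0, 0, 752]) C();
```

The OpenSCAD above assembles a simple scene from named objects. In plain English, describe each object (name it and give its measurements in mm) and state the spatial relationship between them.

A is a table: top 1232 mm (x) × 824 mm (y), 38 mm thick, upper face at z = 752 mm, on four 82×82 mm square legs, each inset 26 mm from the nearest pair of top edges, running from z = 0 to the bottom of the top.

B is a four-legged stool. The seat is 316×354 mm, 40 mm thick, top at z = 410 mm. It stands on four square legs, each 28×28 mm in cross-section, from z = 0 to the seat underside, each flush with a corner of the seat. Four stretchers, 28 mm wide and 30 mm tall, connect adjacent legs with their undersides at z = 135 mm, each running between the inner faces of the legs it joins and aligned with the legs' outer faces on the other axis.

C is an open bookshelf. Two side panels, each 25 mm thick, 300 mm deep and 1712 mm tall, stand 707 mm apart (outside-to-outside). Between them sit 6 shelves, each 32 mm thick and 300 mm deep, spanning the full gap between the sides. The bottom shelf rests on the floor (its underside at z = 0) and the clear gap between one shelf's top and the next shelf's underside is 279 mm.

Four stools sit around the table at the −y, +y, −x, +x sides. The bookshelf is on top of the table.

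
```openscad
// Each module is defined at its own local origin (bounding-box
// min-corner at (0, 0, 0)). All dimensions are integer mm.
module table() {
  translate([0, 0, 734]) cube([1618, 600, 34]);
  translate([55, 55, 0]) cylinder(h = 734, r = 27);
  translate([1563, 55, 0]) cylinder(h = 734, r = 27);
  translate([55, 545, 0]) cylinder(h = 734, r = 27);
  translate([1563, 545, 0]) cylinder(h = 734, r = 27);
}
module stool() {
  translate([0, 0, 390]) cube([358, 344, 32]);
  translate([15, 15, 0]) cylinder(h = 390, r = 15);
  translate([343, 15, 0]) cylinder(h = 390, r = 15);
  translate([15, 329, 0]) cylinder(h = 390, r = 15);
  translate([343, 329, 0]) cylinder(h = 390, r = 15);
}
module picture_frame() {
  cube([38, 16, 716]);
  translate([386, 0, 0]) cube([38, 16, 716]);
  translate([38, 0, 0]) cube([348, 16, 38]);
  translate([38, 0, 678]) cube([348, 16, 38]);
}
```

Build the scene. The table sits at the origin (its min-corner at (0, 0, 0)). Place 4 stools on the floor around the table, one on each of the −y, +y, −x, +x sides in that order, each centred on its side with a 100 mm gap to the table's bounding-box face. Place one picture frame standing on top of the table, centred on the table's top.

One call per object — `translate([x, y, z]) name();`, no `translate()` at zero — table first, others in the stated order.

table();
translate([630, -444, 0]) stool();
translate([630, 700, 0]) stool();
translate([-458, 128, 0]) stool();
translate([1718, 128, 0]) stool();
translate([597, 292, 768]) picture_frame();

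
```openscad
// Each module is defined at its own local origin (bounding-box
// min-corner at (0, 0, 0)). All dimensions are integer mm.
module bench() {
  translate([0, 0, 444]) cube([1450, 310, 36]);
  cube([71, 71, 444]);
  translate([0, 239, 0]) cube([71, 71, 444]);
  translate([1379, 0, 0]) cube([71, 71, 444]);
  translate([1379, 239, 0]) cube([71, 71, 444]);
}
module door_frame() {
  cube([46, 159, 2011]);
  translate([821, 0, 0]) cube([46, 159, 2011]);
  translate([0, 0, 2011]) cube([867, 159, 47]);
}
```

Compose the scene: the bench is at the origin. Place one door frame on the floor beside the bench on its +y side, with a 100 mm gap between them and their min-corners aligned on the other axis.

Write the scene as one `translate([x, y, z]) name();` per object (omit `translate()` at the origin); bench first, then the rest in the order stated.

bench();
translate([0, 410, 0]) door_frame();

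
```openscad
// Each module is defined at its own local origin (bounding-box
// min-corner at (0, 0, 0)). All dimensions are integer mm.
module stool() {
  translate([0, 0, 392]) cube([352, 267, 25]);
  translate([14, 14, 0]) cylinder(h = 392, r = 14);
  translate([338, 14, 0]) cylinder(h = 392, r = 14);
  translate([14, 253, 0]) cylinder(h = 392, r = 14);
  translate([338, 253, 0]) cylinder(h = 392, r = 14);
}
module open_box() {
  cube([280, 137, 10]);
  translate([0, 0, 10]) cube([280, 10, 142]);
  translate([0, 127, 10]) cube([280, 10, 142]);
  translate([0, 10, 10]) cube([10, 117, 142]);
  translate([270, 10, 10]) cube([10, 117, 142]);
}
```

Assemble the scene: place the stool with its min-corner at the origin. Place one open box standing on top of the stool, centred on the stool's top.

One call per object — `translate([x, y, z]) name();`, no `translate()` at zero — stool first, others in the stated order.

stool();
translate([36, 65, 417]) open_box();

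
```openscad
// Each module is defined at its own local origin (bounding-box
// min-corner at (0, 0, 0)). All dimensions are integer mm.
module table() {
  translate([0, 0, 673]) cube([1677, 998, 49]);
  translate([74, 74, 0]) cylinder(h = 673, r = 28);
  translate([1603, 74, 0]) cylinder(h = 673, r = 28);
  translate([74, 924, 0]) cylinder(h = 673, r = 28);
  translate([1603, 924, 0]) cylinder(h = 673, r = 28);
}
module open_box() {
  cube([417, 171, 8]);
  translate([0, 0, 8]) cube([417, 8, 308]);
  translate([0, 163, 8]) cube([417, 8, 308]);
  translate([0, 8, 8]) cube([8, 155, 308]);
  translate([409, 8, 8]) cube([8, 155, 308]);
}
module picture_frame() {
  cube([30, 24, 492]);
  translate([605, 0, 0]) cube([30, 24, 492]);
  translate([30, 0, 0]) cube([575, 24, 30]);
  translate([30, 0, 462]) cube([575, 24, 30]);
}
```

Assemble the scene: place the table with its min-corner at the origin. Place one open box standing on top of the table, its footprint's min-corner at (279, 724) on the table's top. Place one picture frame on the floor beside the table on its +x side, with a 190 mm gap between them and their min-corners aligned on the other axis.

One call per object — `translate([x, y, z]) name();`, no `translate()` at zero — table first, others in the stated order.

table();
translate([279, 724, 722]) open_box();
translate([1867, 0, 0]) picture_frame();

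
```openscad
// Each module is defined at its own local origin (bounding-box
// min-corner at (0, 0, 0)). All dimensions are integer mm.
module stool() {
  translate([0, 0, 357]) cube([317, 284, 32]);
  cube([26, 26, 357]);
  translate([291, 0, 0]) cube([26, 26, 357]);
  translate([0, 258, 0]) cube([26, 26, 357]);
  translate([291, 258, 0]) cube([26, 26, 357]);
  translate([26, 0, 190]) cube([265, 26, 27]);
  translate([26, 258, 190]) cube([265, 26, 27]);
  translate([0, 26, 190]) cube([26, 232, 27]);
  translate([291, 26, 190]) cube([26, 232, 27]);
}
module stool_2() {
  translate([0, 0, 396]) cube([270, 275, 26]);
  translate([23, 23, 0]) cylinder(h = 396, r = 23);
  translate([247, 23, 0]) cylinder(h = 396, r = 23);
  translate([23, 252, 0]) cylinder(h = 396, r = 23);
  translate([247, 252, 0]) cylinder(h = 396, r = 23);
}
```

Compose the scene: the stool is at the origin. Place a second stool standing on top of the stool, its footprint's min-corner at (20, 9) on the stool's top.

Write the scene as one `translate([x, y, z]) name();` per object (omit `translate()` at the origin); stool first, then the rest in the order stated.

stool();
translate([20, 9, 389]) stool_2();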